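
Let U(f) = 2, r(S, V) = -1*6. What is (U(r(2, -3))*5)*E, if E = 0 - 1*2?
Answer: -20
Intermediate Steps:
E = -2 (E = 0 - 2 = -2)
r(S, V) = -6
(U(r(2, -3))*5)*E = (2*5)*(-2) = 10*(-2) = -20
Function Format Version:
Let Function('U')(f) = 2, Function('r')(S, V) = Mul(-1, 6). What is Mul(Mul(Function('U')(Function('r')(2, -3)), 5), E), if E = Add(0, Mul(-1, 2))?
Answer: -20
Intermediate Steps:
E = -2 (E = Add(0, -2) = -2)
Function('r')(S, V) = -6
Mul(Mul(Function('U')(Function('r')(2, -3)), 5), E) = Mul(Mul(2, 5), -2) = Mul(10, -2) = -20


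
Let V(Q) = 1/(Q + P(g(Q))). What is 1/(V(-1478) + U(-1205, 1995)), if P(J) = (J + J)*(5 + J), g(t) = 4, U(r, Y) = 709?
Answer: 1406/996853 ≈ 0.0014104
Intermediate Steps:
P(J) = 2*J*(5 + J) (P(J) = (2*J)*(5 + J) = 2*J*(5 + J))
V(Q) = 1/(72 + Q) (V(Q) = 1/(Q + 2*4*(5 + 4)) = 1/(Q + 2*4*9) = 1/(Q + 72) = 1/(72 + Q))
1/(V(-1478) + U(-1205, 1995)) = 1/(1/(72 - 1478) + 709) = 1/(1/(-1406) + 709) = 1/(-1/1406 + 709) = 1/(996853/1406) = 1406/996853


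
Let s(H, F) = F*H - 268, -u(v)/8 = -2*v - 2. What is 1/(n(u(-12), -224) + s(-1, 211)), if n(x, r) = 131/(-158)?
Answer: -158/75813 ≈ -0.0020841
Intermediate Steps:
u(v) = 16 + 16*v (u(v) = -8*(-2*v - 2) = -8*(-2 - 2*v) = 16 + 16*v)
n(x, r) = -131/158 (n(x, r) = 131*(-1/158) = -131/158)
s(H, F) = -268 + F*H
1/(n(u(-12), -224) + s(-1, 211)) = 1/(-131/158 + (-268 + 211*(-1))) = 1/(-131/158 + (-268 - 211)) = 1/(-131/158 - 479) = 1/(-75813/158) = -158/75813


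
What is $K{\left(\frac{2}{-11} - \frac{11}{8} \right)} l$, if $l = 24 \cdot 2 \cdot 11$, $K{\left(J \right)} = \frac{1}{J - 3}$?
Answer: $- \frac{46464}{401} \approx -115.87$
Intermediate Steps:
$K{\left(J \right)} = \frac{1}{-3 + J}$
$l = 528$ ($l = 48 \cdot 11 = 528$)
$K{\left(\frac{2}{-11} - \frac{11}{8} \right)} l = \frac{1}{-3 + \left(\frac{2}{-11} - \frac{11}{8}\right)} 528 = \frac{1}{-3 + \left(2 \left(- \frac{1}{11}\right) - \frac{11}{8}\right)} 528 = \frac{1}{-3 - \frac{137}{88}} \cdot 528 = \frac{1}{- \frac{401}{88}} \cdot 528 = \left(- \frac{88}{401}\right) 528 = - \frac{46464}{401}$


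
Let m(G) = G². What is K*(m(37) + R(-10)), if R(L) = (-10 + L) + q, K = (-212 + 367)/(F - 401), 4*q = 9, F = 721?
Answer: 167555/256 ≈ 654.51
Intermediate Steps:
q = 9/4 (q = (¼)*9 = 9/4 ≈ 2.2500)
K = 31/64 (K = (-212 + 367)/(721 - 401) = 155/320 = 155*(1/320) = 31/64 ≈ 0.48438)
R(L) = -31/4 + L (R(L) = (-10 + L) + 9/4 = -31/4 + L)
K*(m(37) + R(-10)) = 31*(37² + (-31/4 - 10))/64 = 31*(1369 - 71/4)/64 = (31/64)*(5405/4) = 167555/256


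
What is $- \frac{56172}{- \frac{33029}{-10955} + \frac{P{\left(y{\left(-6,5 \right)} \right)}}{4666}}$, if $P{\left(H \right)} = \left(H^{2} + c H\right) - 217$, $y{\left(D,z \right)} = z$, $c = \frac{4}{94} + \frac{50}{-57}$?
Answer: $- \frac{124067498999220}{6566325643} \approx -18895.0$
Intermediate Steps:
$c = - \frac{2236}{2679}$ ($c = 4 \cdot \frac{1}{94} + 50 \left(- \frac{1}{57}\right) = \frac{2}{47} - \frac{50}{57} = - \frac{2236}{2679} \approx -0.83464$)
$P{\left(H \right)} = -217 + H^{2} - \frac{2236 H}{2679}$ ($P{\left(H \right)} = \left(H^{2} - \frac{2236 H}{2679}\right) - 217 = -217 + H^{2} - \frac{2236 H}{2679}$)
$- \frac{56172}{- \frac{33029}{-10955} + \frac{P{\left(y{\left(-6,5 \right)} \right)}}{4666}} = - \frac{56172}{- \frac{33029}{-10955} + \frac{-217 + 5^{2} - \frac{11180}{2679}}{4666}} = - \frac{56172}{\left(-33029\right) \left(- \frac{1}{10955}\right) + \left(-217 + 25 - \frac{11180}{2679}\right) \frac{1}{4666}} = - \frac{56172}{\frac{33029}{10955} - \frac{262774}{6250107}} = - \frac{56172}{\frac{203556094933}{68469922185}} = \left(-56172\right) \frac{68469922185}{203556094933} = - \frac{124067498999220}{6566325643}$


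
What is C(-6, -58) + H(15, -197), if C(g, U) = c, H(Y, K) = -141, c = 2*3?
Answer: -135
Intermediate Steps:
c = 6
C(g, U) = 6
C(-6, -58) + H(15, -197) = 6 - 141 = -135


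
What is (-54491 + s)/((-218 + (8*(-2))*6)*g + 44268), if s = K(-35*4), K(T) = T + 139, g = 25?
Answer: -27246/18209 ≈ -1.4963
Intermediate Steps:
K(T) = 139 + T
s = -1 (s = 139 - 35*4 = 139 - 140 = -1)
(-54491 + s)/((-218 + (8*(-2))*6)*g + 44268) = (-54491 - 1)/((-218 + (8*(-2))*6)*25 + 44268) = -54492/((-218 - 16*6)*25 + 44268) = -54492/((-218 - 96)*25 + 44268) = -54492/(-314*25 + 44268) = -54492/(-7850 + 44268) = -54492/36418 = -54492*1/36418 = -27246/18209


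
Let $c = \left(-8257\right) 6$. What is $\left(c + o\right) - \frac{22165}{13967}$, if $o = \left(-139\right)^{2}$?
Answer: $- \frac{422118872}{13967} \approx -30223.0$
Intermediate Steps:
$c = -49542$
$o = 19321$
$\left(c + o\right) - \frac{22165}{13967} = \left(-49542 + 19321\right) - \frac{22165}{13967} = -30221 - \frac{22165}{13967} = - \frac{422118872}{13967}$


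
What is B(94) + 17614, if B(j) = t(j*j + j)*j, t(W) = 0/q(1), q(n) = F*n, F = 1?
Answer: 17614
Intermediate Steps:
q(n) = n (q(n) = 1*n = n)
t(W) = 0 (t(W) = 0/1 = 0*1 = 0)
B(j) = 0 (B(j) = 0*j = 0)
B(94) + 17614 = 0 + 17614 = 17614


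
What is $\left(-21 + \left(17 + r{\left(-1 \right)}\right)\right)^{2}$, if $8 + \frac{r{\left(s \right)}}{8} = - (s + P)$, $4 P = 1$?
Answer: $3844$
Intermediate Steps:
$P = \frac{1}{4}$ ($P = \frac{1}{4} \cdot 1 = \frac{1}{4} \approx 0.25$)
$r{\left(s \right)} = -66 - 8 s$ ($r{\left(s \right)} = -64 + 8 \left(- (s + \frac{1}{4})\right) = -64 + 8 \left(- (\frac{1}{4} + s)\right) = -64 + 8 \left(- \frac{1}{4} - s\right) = -64 - \left(2 + 8 s\right) = -66 - 8 s$)
$\left(-21 + \left(17 + r{\left(-1 \right)}\right)\right)^{2} = \left(-21 + \left(17 - 58\right)\right)^{2} = \left(-21 - 41\right)^{2} = \left(-62\right)^{2} = 3844$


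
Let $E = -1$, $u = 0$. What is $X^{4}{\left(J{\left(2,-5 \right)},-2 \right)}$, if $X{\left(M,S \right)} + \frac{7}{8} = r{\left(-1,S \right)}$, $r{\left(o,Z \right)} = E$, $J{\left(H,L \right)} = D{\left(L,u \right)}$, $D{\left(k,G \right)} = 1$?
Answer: $\frac{50625}{4096} \approx 12.36$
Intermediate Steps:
$J{\left(H,L \right)} = 1$
$r{\left(o,Z \right)} = -1$
$X{\left(M,S \right)} = - \frac{15}{8}$ ($X{\left(M,S \right)} = - \frac{7}{8} - 1 = - \frac{15}{8}$)
$X^{4}{\left(J{\left(2,-5 \right)},-2 \right)} = \left(- \frac{15}{8}\right)^{4} = \frac{50625}{4096}$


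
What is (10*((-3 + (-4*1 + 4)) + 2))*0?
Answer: 0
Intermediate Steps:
(10*((-3 + (-4*1 + 4)) + 2))*0 = (10*((-3 + (-4 + 4)) + 2))*0 = (10*((-3 + 0) + 2))*0 = (10*(-3 + 2))*0 = (10*(-1))*0 = -10*0 = 0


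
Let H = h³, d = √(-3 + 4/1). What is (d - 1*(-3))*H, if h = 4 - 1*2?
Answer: 32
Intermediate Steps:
d = 1 (d = √(-3 + 4*1) = √(-3 + 4) = √1 = 1)
h = 2 (h = 4 - 2 = 2)
H = 8 (H = 2³ = 8)
(d - 1*(-3))*H = (1 - 1*(-3))*8 = (1 + 3)*8 = 4*8 = 32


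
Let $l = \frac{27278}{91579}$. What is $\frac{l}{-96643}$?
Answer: $- \frac{27278}{8850469297} \approx -3.0821 \cdot 10^{-6}$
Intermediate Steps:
$l = \frac{27278}{91579}$ ($l = 27278 \cdot \frac{1}{91579} = \frac{27278}{91579} \approx 0.29786$)
$\frac{l}{-96643} = \frac{27278}{91579 \left(-96643\right)} = \frac{27278}{91579} \left(- \frac{1}{96643}\right) = - \frac{27278}{8850469297}$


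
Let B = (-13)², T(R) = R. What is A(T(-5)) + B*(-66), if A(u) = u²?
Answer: -11129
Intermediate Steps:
B = 169
A(T(-5)) + B*(-66) = (-5)² + 169*(-66) = 25 - 11154 = -11129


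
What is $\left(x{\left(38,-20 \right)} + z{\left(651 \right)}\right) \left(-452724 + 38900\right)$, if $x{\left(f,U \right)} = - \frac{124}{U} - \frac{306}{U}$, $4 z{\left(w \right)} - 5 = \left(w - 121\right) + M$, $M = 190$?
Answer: $-83902816$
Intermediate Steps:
$z{\left(w \right)} = \frac{37}{2} + \frac{w}{4}$ ($z{\left(w \right)} = \frac{5}{4} + \frac{\left(w - 121\right) + 190}{4} = \frac{5}{4} + \frac{\left(-121 + w\right) + 190}{4} = \frac{5}{4} + \frac{69 + w}{4} = \frac{5}{4} + \left(\frac{69}{4} + \frac{w}{4}\right) = \frac{37}{2} + \frac{w}{4}$)
$x{\left(f,U \right)} = - \frac{430}{U}$
$\left(x{\left(38,-20 \right)} + z{\left(651 \right)}\right) \left(-452724 + 38900\right) = \left(- \frac{430}{-20} + \left(\frac{37}{2} + \frac{1}{4} \cdot 651\right)\right) \left(-452724 + 38900\right) = \left(\left(-430\right) \left(- \frac{1}{20}\right) + \left(\frac{37}{2} + \frac{651}{4}\right)\right) \left(-413824\right) = \left(\frac{43}{2} + \frac{725}{4}\right) \left(-413824\right) = \frac{811}{4} \left(-413824\right) = -83902816$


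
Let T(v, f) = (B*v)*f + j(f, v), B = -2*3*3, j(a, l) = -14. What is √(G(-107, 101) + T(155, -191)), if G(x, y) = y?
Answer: √532977 ≈ 730.05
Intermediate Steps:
B = -18 (B = -6*3 = -18)
T(v, f) = -14 - 18*f*v (T(v, f) = (-18*v)*f - 14 = -18*f*v - 14 = -14 - 18*f*v)
√(G(-107, 101) + T(155, -191)) = √(101 + (-14 - 18*(-191)*155)) = √(101 + (-14 + 532890)) = √(101 + 532876) = √532977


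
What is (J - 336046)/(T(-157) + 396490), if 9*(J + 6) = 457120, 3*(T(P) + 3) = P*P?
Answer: -1283674/1821165 ≈ -0.70486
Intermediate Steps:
T(P) = -3 + P**2/3 (T(P) = -3 + (P*P)/3 = -3 + P**2/3)
J = 457066/9 (J = -6 + (1/9)*457120 = -6 + 457120/9 = 457066/9 ≈ 50785.)
(J - 336046)/(T(-157) + 396490) = (457066/9 - 336046)/((-3 + (1/3)*(-157)**2) + 396490) = -2567348/(9*((-3 + (1/3)*24649) + 396490)) = -2567348/(9*((-3 + 24649/3) + 396490)) = -2567348/(9*(24640/3 + 396490)) = -2567348/(9*1214110/3) = -2567348/9*3/1214110 = -1283674/1821165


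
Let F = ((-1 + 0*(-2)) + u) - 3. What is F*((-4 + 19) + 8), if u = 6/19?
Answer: -1610/19 ≈ -84.737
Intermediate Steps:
u = 6/19 (u = 6*(1/19) = 6/19 ≈ 0.31579)
F = -70/19 (F = ((-1 + 0*(-2)) + 6/19) - 3 = ((-1 + 0) + 6/19) - 3 = (-1 + 6/19) - 3 = -13/19 - 3 = -70/19 ≈ -3.6842)
F*((-4 + 19) + 8) = -70*((-4 + 19) + 8)/19 = -70*(15 + 8)/19 = -70/19*23 = -1610/19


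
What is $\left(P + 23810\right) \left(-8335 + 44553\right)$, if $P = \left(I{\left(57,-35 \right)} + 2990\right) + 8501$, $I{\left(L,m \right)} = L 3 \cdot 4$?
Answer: $1303304730$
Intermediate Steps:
$I{\left(L,m \right)} = 12 L$ ($I{\left(L,m \right)} = 3 L 4 = 12 L$)
$P = 12175$ ($P = \left(12 \cdot 57 + 2990\right) + 8501 = \left(684 + 2990\right) + 8501 = 3674 + 8501 = 12175$)
$\left(P + 23810\right) \left(-8335 + 44553\right) = \left(12175 + 23810\right) \left(-8335 + 44553\right) = 35985 \cdot 36218 = 1303304730$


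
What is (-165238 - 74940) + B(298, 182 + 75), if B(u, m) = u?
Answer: -239880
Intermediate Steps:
(-165238 - 74940) + B(298, 182 + 75) = (-165238 - 74940) + 298 = -240178 + 298 = -239880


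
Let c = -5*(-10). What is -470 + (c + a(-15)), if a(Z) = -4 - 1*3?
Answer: -427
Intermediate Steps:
a(Z) = -7 (a(Z) = -4 - 3 = -7)
c = 50
-470 + (c + a(-15)) = -470 + (50 - 7) = -470 + 43 = -427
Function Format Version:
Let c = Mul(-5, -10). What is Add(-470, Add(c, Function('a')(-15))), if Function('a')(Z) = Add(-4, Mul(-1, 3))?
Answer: -427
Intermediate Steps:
Function('a')(Z) = -7 (Function('a')(Z) = Add(-4, -3) = -7)
c = 50
Add(-470, Add(c, Function('a')(-15))) = Add(-470, Add(50, -7)) = Add(-470, 43) = -427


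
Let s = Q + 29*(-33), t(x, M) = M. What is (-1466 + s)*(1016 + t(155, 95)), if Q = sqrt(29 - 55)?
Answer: -2691953 + 1111*I*sqrt(26) ≈ -2.692e+6 + 5665.0*I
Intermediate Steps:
Q = I*sqrt(26) (Q = sqrt(-26) = I*sqrt(26) ≈ 5.099*I)
s = -957 + I*sqrt(26) (s = I*sqrt(26) + 29*(-33) = I*sqrt(26) - 957 = -957 + I*sqrt(26) ≈ -957.0 + 5.099*I)
(-1466 + s)*(1016 + t(155, 95)) = (-1466 + (-957 + I*sqrt(26)))*(1016 + 95) = (-2423 + I*sqrt(26))*1111 = -2691953 + 1111*I*sqrt(26)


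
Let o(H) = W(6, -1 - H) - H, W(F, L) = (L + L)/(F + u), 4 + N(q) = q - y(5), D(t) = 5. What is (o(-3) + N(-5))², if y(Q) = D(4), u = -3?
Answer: 841/9 ≈ 93.444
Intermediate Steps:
y(Q) = 5
N(q) = -9 + q (N(q) = -4 + (q - 1*5) = -4 + (q - 5) = -4 + (-5 + q) = -9 + q)
W(F, L) = 2*L/(-3 + F) (W(F, L) = (L + L)/(F - 3) = (2*L)/(-3 + F) = 2*L/(-3 + F))
o(H) = -⅔ - 5*H/3 (o(H) = 2*(-1 - H)/(-3 + 6) - H = 2*(-1 - H)/3 - H = 2*(-1 - H)*(⅓) - H = (-⅔ - 2*H/3) - H = -⅔ - 5*H/3)
(o(-3) + N(-5))² = ((-⅔ - 5/3*(-3)) + (-9 - 5))² = ((-⅔ + 5) - 14)² = (13/3 - 14)² = (-29/3)² = 841/9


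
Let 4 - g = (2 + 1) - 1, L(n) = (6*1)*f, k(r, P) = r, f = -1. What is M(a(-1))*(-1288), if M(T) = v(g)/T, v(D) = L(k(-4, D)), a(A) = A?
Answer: -7728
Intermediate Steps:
L(n) = -6 (L(n) = (6*1)*(-1) = 6*(-1) = -6)
g = 2 (g = 4 - ((2 + 1) - 1) = 4 - (3 - 1) = 4 - 1*2 = 4 - 2 = 2)
v(D) = -6
M(T) = -6/T
M(a(-1))*(-1288) = -6/(-1)*(-1288) = -6*(-1)*(-1288) = 6*(-1288) = -7728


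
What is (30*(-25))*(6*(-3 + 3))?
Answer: 0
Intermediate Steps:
(30*(-25))*(6*(-3 + 3)) = -4500*0 = -750*0 = 0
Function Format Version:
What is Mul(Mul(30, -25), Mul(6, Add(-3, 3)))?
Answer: 0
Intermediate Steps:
Mul(Mul(30, -25), Mul(6, Add(-3, 3))) = Mul(-750, Mul(6, 0)) = Mul(-750, 0) = 0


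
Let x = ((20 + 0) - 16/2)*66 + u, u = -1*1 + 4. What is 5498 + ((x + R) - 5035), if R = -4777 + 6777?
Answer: 3258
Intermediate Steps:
u = 3 (u = -1 + 4 = 3)
x = 795 (x = ((20 + 0) - 16/2)*66 + 3 = (20 - 16*½)*66 + 3 = (20 - 8)*66 + 3 = 12*66 + 3 = 792 + 3 = 795)
R = 2000
5498 + ((x + R) - 5035) = 5498 + ((795 + 2000) - 5035) = 5498 + (2795 - 5035) = 5498 - 2240 = 3258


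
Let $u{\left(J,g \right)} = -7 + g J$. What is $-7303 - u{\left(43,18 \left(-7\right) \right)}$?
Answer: $-1878$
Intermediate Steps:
$u{\left(J,g \right)} = -7 + J g$
$-7303 - u{\left(43,18 \left(-7\right) \right)} = -7303 - \left(-7 + 43 \cdot 18 \left(-7\right)\right) = -7303 - \left(-7 + 43 \left(-126\right)\right) = -7303 - \left(-7 - 5418\right) = -7303 - -5425 = -7303 + 5425 = -1878$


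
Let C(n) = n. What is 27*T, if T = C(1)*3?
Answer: 81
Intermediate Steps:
T = 3 (T = 1*3 = 3)
27*T = 27*3 = 81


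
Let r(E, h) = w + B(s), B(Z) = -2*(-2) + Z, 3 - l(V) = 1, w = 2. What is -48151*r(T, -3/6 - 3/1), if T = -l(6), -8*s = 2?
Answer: -1107473/4 ≈ -2.7687e+5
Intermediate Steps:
s = -¼ (s = -⅛*2 = -¼ ≈ -0.25000)
l(V) = 2 (l(V) = 3 - 1*1 = 3 - 1 = 2)
B(Z) = 4 + Z
T = -2 (T = -1*2 = -2)
r(E, h) = 23/4 (r(E, h) = 2 + (4 - ¼) = 2 + 15/4 = 23/4)
-48151*r(T, -3/6 - 3/1) = -48151*23/4 = -1107473/4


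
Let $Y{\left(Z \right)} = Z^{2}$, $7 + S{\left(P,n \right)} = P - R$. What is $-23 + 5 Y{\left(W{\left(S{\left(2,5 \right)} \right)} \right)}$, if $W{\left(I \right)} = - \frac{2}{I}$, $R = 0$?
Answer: $- \frac{111}{5} \approx -22.2$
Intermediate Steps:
$S{\left(P,n \right)} = -7 + P$ ($S{\left(P,n \right)} = -7 + \left(P - 0\right) = -7 + \left(P + 0\right) = -7 + P$)
$-23 + 5 Y{\left(W{\left(S{\left(2,5 \right)} \right)} \right)} = -23 + 5 \left(- \frac{2}{-7 + 2}\right)^{2} = -23 + 5 \left(- \frac{2}{-5}\right)^{2} = -23 + 5 \left(\left(-2\right) \left(- \frac{1}{5}\right)\right)^{2} = -23 + 5 \left(\frac{2}{5}\right)^{2} = -23 + 5 \cdot \frac{4}{25} = -23 + \frac{4}{5} = - \frac{111}{5}$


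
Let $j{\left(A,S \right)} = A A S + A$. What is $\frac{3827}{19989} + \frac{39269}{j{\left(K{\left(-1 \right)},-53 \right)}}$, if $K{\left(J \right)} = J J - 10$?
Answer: $- \frac{28462381}{3184914} \approx -8.9366$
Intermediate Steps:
$K{\left(J \right)} = -10 + J^{2}$ ($K{\left(J \right)} = J^{2} - 10 = -10 + J^{2}$)
$j{\left(A,S \right)} = A + S A^{2}$ ($j{\left(A,S \right)} = A^{2} S + A = S A^{2} + A = A + S A^{2}$)
$\frac{3827}{19989} + \frac{39269}{j{\left(K{\left(-1 \right)},-53 \right)}} = \frac{3827}{19989} + \frac{39269}{\left(-10 + \left(-1\right)^{2}\right) \left(1 + \left(-10 + \left(-1\right)^{2}\right) \left(-53\right)\right)} = 3827 \cdot \frac{1}{19989} + \frac{39269}{\left(-10 + 1\right) \left(1 + \left(-10 + 1\right) \left(-53\right)\right)} = \frac{3827}{19989} + \frac{39269}{\left(-9\right) \left(1 - -477\right)} = \frac{3827}{19989} + \frac{39269}{\left(-9\right) \left(1 + 477\right)} = \frac{3827}{19989} + \frac{39269}{\left(-9\right) 478} = \frac{3827}{19989} + \frac{39269}{-4302} = \frac{3827}{19989} + 39269 \left(- \frac{1}{4302}\right) = \frac{3827}{19989} - \frac{39269}{4302} = - \frac{28462381}{3184914}$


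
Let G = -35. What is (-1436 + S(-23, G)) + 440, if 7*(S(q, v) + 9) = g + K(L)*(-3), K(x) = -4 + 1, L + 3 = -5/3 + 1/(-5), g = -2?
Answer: -1004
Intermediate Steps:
L = -73/15 (L = -3 + (-5/3 + 1/(-5)) = -3 + (-5*⅓ + 1*(-⅕)) = -3 + (-5/3 - ⅕) = -3 - 28/15 = -73/15 ≈ -4.8667)
K(x) = -3
S(q, v) = -8 (S(q, v) = -9 + (-2 - 3*(-3))/7 = -9 + (-2 + 9)/7 = -9 + (⅐)*7 = -9 + 1 = -8)
(-1436 + S(-23, G)) + 440 = (-1436 - 8) + 440 = -1444 + 440 = -1004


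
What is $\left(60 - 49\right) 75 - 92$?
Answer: $733$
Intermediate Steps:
$\left(60 - 49\right) 75 - 92 = 11 \cdot 75 - 92 = 825 - 92 = 733$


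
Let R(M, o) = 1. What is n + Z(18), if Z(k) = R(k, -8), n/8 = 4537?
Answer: 36297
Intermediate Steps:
n = 36296 (n = 8*4537 = 36296)
Z(k) = 1
n + Z(18) = 36296 + 1 = 36297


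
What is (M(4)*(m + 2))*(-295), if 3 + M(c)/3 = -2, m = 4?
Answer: 26550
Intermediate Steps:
M(c) = -15 (M(c) = -9 + 3*(-2) = -9 - 6 = -15)
(M(4)*(m + 2))*(-295) = -15*(4 + 2)*(-295) = -15*6*(-295) = -90*(-295) = 26550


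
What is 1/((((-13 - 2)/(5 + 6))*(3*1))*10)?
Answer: -11/450 ≈ -0.024444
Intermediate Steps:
1/((((-13 - 2)/(5 + 6))*(3*1))*10) = 1/((-15/11*3)*10) = 1/((-15*1/11*3)*10) = 1/(-15/11*3*10) = 1/(-45/11*10) = 1/(-450/11) = -11/450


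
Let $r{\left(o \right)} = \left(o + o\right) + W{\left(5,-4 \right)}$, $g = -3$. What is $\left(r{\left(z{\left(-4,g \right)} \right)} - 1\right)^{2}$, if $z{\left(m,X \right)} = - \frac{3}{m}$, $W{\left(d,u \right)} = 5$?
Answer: $\frac{121}{4} \approx 30.25$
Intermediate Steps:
$r{\left(o \right)} = 5 + 2 o$ ($r{\left(o \right)} = \left(o + o\right) + 5 = 2 o + 5 = 5 + 2 o$)
$\left(r{\left(z{\left(-4,g \right)} \right)} - 1\right)^{2} = \left(\left(5 + 2 \left(- \frac{3}{-4}\right)\right) - 1\right)^{2} = \left(\left(5 + 2 \left(\left(-3\right) \left(- \frac{1}{4}\right)\right)\right) - 1\right)^{2} = \left(\left(5 + 2 \cdot \frac{3}{4}\right) - 1\right)^{2} = \left(\left(5 + \frac{3}{2}\right) - 1\right)^{2} = \left(\frac{13}{2} - 1\right)^{2} = \left(\frac{11}{2}\right)^{2} = \frac{121}{4}$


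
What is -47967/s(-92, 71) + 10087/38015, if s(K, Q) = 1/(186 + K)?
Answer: -171405747383/38015 ≈ -4.5089e+6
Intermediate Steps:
-47967/s(-92, 71) + 10087/38015 = -47967/(1/(186 - 92)) + 10087/38015 = -47967/(1/94) + 10087*(1/38015) = -47967/1/94 + 10087/38015 = -47967*94 + 10087/38015 = -4508898 + 10087/38015 = -171405747383/38015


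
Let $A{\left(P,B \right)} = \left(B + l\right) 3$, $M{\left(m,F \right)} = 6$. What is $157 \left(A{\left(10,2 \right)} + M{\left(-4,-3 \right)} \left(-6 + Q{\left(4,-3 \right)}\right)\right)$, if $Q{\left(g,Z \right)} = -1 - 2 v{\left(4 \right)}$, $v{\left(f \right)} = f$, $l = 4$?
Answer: $-11304$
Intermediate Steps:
$A{\left(P,B \right)} = 12 + 3 B$ ($A{\left(P,B \right)} = \left(B + 4\right) 3 = \left(4 + B\right) 3 = 12 + 3 B$)
$Q{\left(g,Z \right)} = -9$ ($Q{\left(g,Z \right)} = -1 - 8 = -9$)
$157 \left(A{\left(10,2 \right)} + M{\left(-4,-3 \right)} \left(-6 + Q{\left(4,-3 \right)}\right)\right) = 157 \left(\left(12 + 3 \cdot 2\right) + 6 \left(-6 - 9\right)\right) = 157 \left(\left(12 + 6\right) + 6 \left(-15\right)\right) = 157 \left(18 - 90\right) = 157 \left(-72\right) = -11304$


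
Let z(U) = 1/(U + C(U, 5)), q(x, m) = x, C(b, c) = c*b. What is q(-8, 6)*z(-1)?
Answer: 4/3 ≈ 1.3333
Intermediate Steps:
C(b, c) = b*c
z(U) = 1/(6*U) (z(U) = 1/(U + U*5) = 1/(U + 5*U) = 1/(6*U))
q(-8, 6)*z(-1) = -4/(3*(-1)) = -4*(-1)/3 = -8*(-⅙) = 4/3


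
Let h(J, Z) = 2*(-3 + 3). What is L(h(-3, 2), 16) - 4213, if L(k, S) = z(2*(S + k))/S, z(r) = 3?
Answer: -67405/16 ≈ -4212.8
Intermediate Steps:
h(J, Z) = 0 (h(J, Z) = 2*0 = 0)
L(k, S) = 3/S
L(h(-3, 2), 16) - 4213 = 3/16 - 4213 = -67405/16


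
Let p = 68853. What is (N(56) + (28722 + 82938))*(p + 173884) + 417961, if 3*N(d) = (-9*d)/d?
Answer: 27103703170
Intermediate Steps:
N(d) = -3 (N(d) = ((-9*d)/d)/3 = (⅓)*(-9) = -3)
(N(56) + (28722 + 82938))*(p + 173884) + 417961 = (-3 + (28722 + 82938))*(68853 + 173884) + 417961 = (-3 + 111660)*242737 + 417961 = 111657*242737 + 417961 = 27103285209 + 417961 = 27103703170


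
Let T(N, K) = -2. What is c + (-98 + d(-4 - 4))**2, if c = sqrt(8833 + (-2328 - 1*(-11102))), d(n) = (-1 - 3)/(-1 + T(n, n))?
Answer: 84100/9 + sqrt(17607) ≈ 9477.1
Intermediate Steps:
d(n) = 4/3 (d(n) = (-1 - 3)/(-1 - 2) = -4/(-3) = -4*(-1/3) = 4/3)
c = sqrt(17607) (c = sqrt(8833 + (-2328 + 11102)) = sqrt(8833 + 8774) = sqrt(17607) ≈ 132.69)
c + (-98 + d(-4 - 4))**2 = sqrt(17607) + (-98 + 4/3)**2 = sqrt(17607) + (-290/3)**2 = sqrt(17607) + 84100/9 = 84100/9 + sqrt(17607)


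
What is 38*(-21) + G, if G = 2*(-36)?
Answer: -870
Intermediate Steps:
G = -72
38*(-21) + G = 38*(-21) - 72 = -798 - 72 = -870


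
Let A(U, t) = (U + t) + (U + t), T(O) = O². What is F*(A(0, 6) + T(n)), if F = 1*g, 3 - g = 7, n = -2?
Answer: -64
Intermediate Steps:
g = -4 (g = 3 - 1*7 = 3 - 7 = -4)
F = -4 (F = 1*(-4) = -4)
A(U, t) = 2*U + 2*t
F*(A(0, 6) + T(n)) = -4*((2*0 + 2*6) + (-2)²) = -4*((0 + 12) + 4) = -4*(12 + 4) = -4*16 = -64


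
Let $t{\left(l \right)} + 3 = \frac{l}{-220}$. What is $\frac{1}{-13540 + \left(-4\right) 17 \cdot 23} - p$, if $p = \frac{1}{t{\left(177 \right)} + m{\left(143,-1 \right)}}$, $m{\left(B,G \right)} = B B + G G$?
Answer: $- \frac{7821043}{67940253952} \approx -0.00011512$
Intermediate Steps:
$m{\left(B,G \right)} = B^{2} + G^{2}$
$t{\left(l \right)} = -3 - \frac{l}{220}$ ($t{\left(l \right)} = -3 + \frac{l}{-220} = -3 + l \left(- \frac{1}{220}\right) = -3 - \frac{l}{220}$)
$p = \frac{220}{4498163}$ ($p = \frac{1}{\left(-3 - \frac{177}{220}\right) + \left(143^{2} + \left(-1\right)^{2}\right)} = \frac{1}{\left(-3 - \frac{177}{220}\right) + \left(20449 + 1\right)} = \frac{1}{- \frac{837}{220} + 20450} = \frac{1}{\frac{4498163}{220}} = \frac{220}{4498163} \approx 4.8909 \cdot 10^{-5}$)
$\frac{1}{-13540 + \left(-4\right) 17 \cdot 23} - p = \frac{1}{-13540 + \left(-4\right) 17 \cdot 23} - \frac{220}{4498163} = \frac{1}{-13540 - 1564} - \frac{220}{4498163} = \frac{1}{-15104} - \frac{220}{4498163} = - \frac{1}{15104} - \frac{220}{4498163} = - \frac{7821043}{67940253952}$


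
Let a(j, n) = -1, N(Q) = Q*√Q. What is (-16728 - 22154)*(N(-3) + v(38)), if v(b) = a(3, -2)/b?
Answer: 19441/19 + 116646*I*√3 ≈ 1023.2 + 2.0204e+5*I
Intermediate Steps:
N(Q) = Q^(3/2)
v(b) = -1/b
(-16728 - 22154)*(N(-3) + v(38)) = (-16728 - 22154)*((-3)^(3/2) - 1/38) = -38882*(-3*I*√3 - 1*1/38) = -38882*(-3*I*√3 - 1/38) = -38882*(-1/38 - 3*I*√3) = 19441/19 + 116646*I*√3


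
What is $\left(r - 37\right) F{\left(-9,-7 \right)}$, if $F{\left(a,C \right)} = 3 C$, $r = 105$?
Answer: $-1428$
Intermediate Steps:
$\left(r - 37\right) F{\left(-9,-7 \right)} = \left(105 - 37\right) 3 \left(-7\right) = 68 \left(-21\right) = -1428$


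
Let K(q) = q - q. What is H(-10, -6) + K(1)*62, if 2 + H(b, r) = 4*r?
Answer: -26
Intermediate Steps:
K(q) = 0
H(b, r) = -2 + 4*r
H(-10, -6) + K(1)*62 = (-2 + 4*(-6)) + 0*62 = (-2 - 24) + 0 = -26 + 0 = -26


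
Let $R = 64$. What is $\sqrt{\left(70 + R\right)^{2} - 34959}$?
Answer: $7 i \sqrt{347} \approx 130.4 i$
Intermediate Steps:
$\sqrt{\left(70 + R\right)^{2} - 34959} = \sqrt{\left(70 + 64\right)^{2} - 34959} = \sqrt{134^{2} - 34959} = \sqrt{17956 - 34959} = \sqrt{-17003} = 7 i \sqrt{347}$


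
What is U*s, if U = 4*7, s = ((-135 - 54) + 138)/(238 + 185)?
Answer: -476/141 ≈ -3.3759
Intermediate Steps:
s = -17/141 (s = (-189 + 138)/423 = -51*1/423 = -17/141 ≈ -0.12057)
U = 28
U*s = 28*(-17/141) = -476/141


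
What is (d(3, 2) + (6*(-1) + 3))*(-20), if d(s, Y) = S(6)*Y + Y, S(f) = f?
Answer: -220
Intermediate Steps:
d(s, Y) = 7*Y (d(s, Y) = 6*Y + Y = 7*Y)
(d(3, 2) + (6*(-1) + 3))*(-20) = (7*2 + (6*(-1) + 3))*(-20) = (14 + (-6 + 3))*(-20) = (14 - 3)*(-20) = 11*(-20) = -220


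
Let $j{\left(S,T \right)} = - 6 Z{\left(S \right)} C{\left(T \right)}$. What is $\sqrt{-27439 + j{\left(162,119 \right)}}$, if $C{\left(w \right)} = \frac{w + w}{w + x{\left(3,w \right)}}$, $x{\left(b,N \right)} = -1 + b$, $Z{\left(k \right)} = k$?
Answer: $\frac{i \sqrt{3551455}}{11} \approx 171.32 i$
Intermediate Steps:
$C{\left(w \right)} = \frac{2 w}{2 + w}$ ($C{\left(w \right)} = \frac{w + w}{w + \left(-1 + 3\right)} = \frac{2 w}{w + 2} = \frac{2 w}{2 + w}$)
$j{\left(S,T \right)} = - \frac{12 S T}{2 + T}$ ($j{\left(S,T \right)} = - 6 S \frac{2 T}{2 + T} = - \frac{12 S T}{2 + T}$)
$\sqrt{-27439 + j{\left(162,119 \right)}} = \sqrt{-27439 - 1944 \cdot 119 \frac{1}{2 + 119}} = \sqrt{-27439 - 1944 \cdot 119 \cdot \frac{1}{121}} = \sqrt{-27439 - \frac{231336}{121}} = \sqrt{- \frac{3551455}{121}} = \frac{i \sqrt{3551455}}{11}$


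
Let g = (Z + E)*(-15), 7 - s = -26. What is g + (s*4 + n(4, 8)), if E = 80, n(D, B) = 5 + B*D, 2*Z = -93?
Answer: -667/2 ≈ -333.50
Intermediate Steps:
Z = -93/2 (Z = (½)*(-93) = -93/2 ≈ -46.500)
s = 33 (s = 7 - 1*(-26) = 7 + 26 = 33)
g = -1005/2 (g = (-93/2 + 80)*(-15) = (67/2)*(-15) = -1005/2 ≈ -502.50)
g + (s*4 + n(4, 8)) = -1005/2 + (33*4 + (5 + 8*4)) = -1005/2 + (132 + (5 + 32)) = -1005/2 + (132 + 37) = -1005/2 + 169 = -667/2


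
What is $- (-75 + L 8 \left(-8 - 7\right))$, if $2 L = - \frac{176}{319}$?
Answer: $\frac{1215}{29} \approx 41.897$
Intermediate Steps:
$L = - \frac{8}{29}$ ($L = \frac{\left(-176\right) \frac{1}{319}}{2} = \frac{1}{2} \left(- \frac{16}{29}\right) = - \frac{8}{29} \approx -0.27586$)
$- (-75 + L 8 \left(-8 - 7\right)) = - (-75 - \frac{8 \cdot 8 \left(-8 - 7\right)}{29}) = - (-75 - \frac{8 \cdot 8 \left(-15\right)}{29}) = - (-75 - - \frac{960}{29}) = - (-75 + \frac{960}{29}) = \left(-1\right) \left(- \frac{1215}{29}\right) = \frac{1215}{29}$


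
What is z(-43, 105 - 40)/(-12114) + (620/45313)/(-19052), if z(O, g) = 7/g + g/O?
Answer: 46758468117/405975919442665 ≈ 0.00011518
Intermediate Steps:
z(-43, 105 - 40)/(-12114) + (620/45313)/(-19052) = (7/(105 - 40) + (105 - 40)/(-43))/(-12114) + (620/45313)/(-19052) = (7/65 + 65*(-1/43))*(-1/12114) + (620*(1/45313))*(-1/19052) = (7*(1/65) - 65/43)*(-1/12114) + (620/45313)*(-1/19052) = (7/65 - 65/43)*(-1/12114) - 155/215825819 = -3924/2795*(-1/12114) - 155/215825819 = 218/1881035 - 155/215825819 = 46758468117/405975919442665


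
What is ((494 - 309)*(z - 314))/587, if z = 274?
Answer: -7400/587 ≈ -12.606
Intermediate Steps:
((494 - 309)*(z - 314))/587 = ((494 - 309)*(274 - 314))/587 = (185*(-40))*(1/587) = -7400*1/587 = -7400/587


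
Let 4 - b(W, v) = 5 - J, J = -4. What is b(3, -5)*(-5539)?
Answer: 27695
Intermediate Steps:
b(W, v) = -5 (b(W, v) = 4 - (5 - 1*(-4)) = 4 - (5 + 4) = 4 - 1*9 = 4 - 9 = -5)
b(3, -5)*(-5539) = -5*(-5539) = 27695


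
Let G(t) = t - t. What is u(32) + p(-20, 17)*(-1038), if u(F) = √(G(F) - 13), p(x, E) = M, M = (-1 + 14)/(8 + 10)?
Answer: -2249/3 + I*√13 ≈ -749.67 + 3.6056*I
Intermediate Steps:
G(t) = 0
M = 13/18 ≈ 0.72222
p(x, E) = 13/18
u(F) = I*√13 (u(F) = √(0 - 13) = √(-13) = I*√13)
u(32) + p(-20, 17)*(-1038) = I*√13 + (13/18)*(-1038) = I*√13 - 2249/3 = -2249/3 + I*√13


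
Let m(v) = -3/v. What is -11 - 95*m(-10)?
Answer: -79/2 ≈ -39.500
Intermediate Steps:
-11 - 95*m(-10) = -11 - (-285)/(-10) = -11 - (-285)*(-1)/10 = -11 - 95*3/10 = -11 - 57/2 = -79/2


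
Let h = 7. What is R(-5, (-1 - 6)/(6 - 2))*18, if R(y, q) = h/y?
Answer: -126/5 ≈ -25.200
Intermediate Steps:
R(y, q) = 7/y
R(-5, (-1 - 6)/(6 - 2))*18 = (7/(-5))*18 = (7*(-⅕))*18 = -7/5*18 = -126/5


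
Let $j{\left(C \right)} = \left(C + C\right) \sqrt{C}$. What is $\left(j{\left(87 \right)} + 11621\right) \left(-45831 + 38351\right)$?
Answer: $-86925080 - 1301520 \sqrt{87} \approx -9.9065 \cdot 10^{7}$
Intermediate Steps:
$j{\left(C \right)} = 2 C^{\frac{3}{2}}$ ($j{\left(C \right)} = 2 C \sqrt{C} = 2 C^{\frac{3}{2}}$)
$\left(j{\left(87 \right)} + 11621\right) \left(-45831 + 38351\right) = \left(2 \cdot 87^{\frac{3}{2}} + 11621\right) \left(-45831 + 38351\right) = \left(2 \cdot 87 \sqrt{87} + 11621\right) \left(-7480\right) = \left(174 \sqrt{87} + 11621\right) \left(-7480\right) = \left(11621 + 174 \sqrt{87}\right) \left(-7480\right) = -86925080 - 1301520 \sqrt{87}$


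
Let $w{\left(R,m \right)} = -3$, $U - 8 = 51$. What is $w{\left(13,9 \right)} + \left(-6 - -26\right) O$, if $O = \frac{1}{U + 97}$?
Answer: $- \frac{112}{39} \approx -2.8718$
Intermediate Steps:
$U = 59$ ($U = 8 + 51 = 59$)
$O = \frac{1}{156}$ ($O = \frac{1}{59 + 97} = \frac{1}{156} \approx 0.0064103$)
$w{\left(13,9 \right)} + \left(-6 - -26\right) O = -3 + \left(-6 - -26\right) \frac{1}{156} = -3 + \left(-6 + \left(-3 + 29\right)\right) \frac{1}{156} = -3 + \left(-6 + 26\right) \frac{1}{156} = -3 + 20 \cdot \frac{1}{156} = -3 + \frac{5}{39} = - \frac{112}{39}$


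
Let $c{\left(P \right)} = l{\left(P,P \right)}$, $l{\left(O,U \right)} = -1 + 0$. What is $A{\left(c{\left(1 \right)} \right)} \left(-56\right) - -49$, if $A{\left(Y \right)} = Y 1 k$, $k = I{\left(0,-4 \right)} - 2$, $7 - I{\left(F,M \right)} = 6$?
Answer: $-7$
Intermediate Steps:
$I{\left(F,M \right)} = 1$ ($I{\left(F,M \right)} = 7 - 6 = 1$)
$l{\left(O,U \right)} = -1$
$k = -1$ ($k = 1 - 2 = -1$)
$c{\left(P \right)} = -1$
$A{\left(Y \right)} = - Y$ ($A{\left(Y \right)} = Y 1 \left(-1\right) = Y \left(-1\right) = - Y$)
$A{\left(c{\left(1 \right)} \right)} \left(-56\right) - -49 = \left(-1\right) \left(-1\right) \left(-56\right) - -49 = 1 \left(-56\right) + \left(-2 + 51\right) = -56 + 49 = -7$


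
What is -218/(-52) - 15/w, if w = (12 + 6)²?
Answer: 5821/1404 ≈ 4.1460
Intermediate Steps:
w = 324 (w = 18² = 324)
-218/(-52) - 15/w = -218/(-52) - 15/324 = -218*(-1/52) - 15*1/324 = 109/26 - 5/108 = 5821/1404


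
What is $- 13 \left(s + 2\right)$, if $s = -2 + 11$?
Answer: $-143$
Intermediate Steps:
$s = 9$
$- 13 \left(s + 2\right) = - 13 \left(9 + 2\right) = \left(-13\right) 11 = -143$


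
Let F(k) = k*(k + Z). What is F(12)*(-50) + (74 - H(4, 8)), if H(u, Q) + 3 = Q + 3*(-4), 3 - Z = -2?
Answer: -10119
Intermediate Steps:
Z = 5 (Z = 3 - 1*(-2) = 3 + 2 = 5)
H(u, Q) = -15 + Q (H(u, Q) = -3 + (Q + 3*(-4)) = -3 + (Q - 12) = -3 + (-12 + Q) = -15 + Q)
F(k) = k*(5 + k) (F(k) = k*(k + 5) = k*(5 + k))
F(12)*(-50) + (74 - H(4, 8)) = (12*(5 + 12))*(-50) + (74 - (-15 + 8)) = (12*17)*(-50) + (74 - 1*(-7)) = 204*(-50) + (74 + 7) = -10200 + 81 = -10119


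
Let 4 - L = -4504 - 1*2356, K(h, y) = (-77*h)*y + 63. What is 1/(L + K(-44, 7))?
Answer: 1/30643 ≈ 3.2634e-5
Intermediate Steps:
K(h, y) = 63 - 77*h*y (K(h, y) = -77*h*y + 63 = 63 - 77*h*y)
L = 6864 (L = 4 - (-4504 - 1*2356) = 4 - (-4504 - 2356) = 4 - 1*(-6860) = 4 + 6860 = 6864)
1/(L + K(-44, 7)) = 1/(6864 + (63 - 77*(-44)*7)) = 1/(6864 + (63 + 23716)) = 1/(6864 + 23779) = 1/30643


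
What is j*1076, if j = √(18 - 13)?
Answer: 1076*√5 ≈ 2406.0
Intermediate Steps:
j = √5 ≈ 2.2361
j*1076 = √5*1076 = 1076*√5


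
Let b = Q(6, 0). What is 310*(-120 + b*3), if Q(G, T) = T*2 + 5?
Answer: -32550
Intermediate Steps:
Q(G, T) = 5 + 2*T (Q(G, T) = 2*T + 5 = 5 + 2*T)
b = 5 (b = 5 + 2*0 = 5 + 0 = 5)
310*(-120 + b*3) = 310*(-120 + 5*3) = 310*(-120 + 15) = 310*(-105) = -32550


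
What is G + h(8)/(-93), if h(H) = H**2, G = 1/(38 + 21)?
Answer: -3683/5487 ≈ -0.67122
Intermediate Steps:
G = 1/59 ≈ 0.016949
G + h(8)/(-93) = 1/59 + 8**2/(-93) = 1/59 - 1/93*64 = 1/59 - 64/93 = -3683/5487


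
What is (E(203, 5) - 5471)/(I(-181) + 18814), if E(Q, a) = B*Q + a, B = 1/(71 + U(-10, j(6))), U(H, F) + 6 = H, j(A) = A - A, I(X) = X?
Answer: -300427/1024815 ≈ -0.29315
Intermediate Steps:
j(A) = 0
U(H, F) = -6 + H
B = 1/55 (B = 1/(71 + (-6 - 10)) = 1/(71 - 16) = 1/55 ≈ 0.018182)
E(Q, a) = a + Q/55 (E(Q, a) = Q/55 + a = a + Q/55)
(E(203, 5) - 5471)/(I(-181) + 18814) = ((5 + (1/55)*203) - 5471)/(-181 + 18814) = ((5 + 203/55) - 5471)/18633 = (478/55 - 5471)*(1/18633) = -300427/55*1/18633 = -300427/1024815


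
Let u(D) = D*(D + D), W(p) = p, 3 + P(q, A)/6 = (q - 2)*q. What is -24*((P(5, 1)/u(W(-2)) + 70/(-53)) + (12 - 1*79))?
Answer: 75456/53 ≈ 1423.7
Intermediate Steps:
P(q, A) = -18 + 6*q*(-2 + q) (P(q, A) = -18 + 6*((q - 2)*q) = -18 + 6*((-2 + q)*q) = -18 + 6*(q*(-2 + q)) = -18 + 6*q*(-2 + q))
u(D) = 2*D² (u(D) = D*(2*D) = 2*D²)
-24*((P(5, 1)/u(W(-2)) + 70/(-53)) + (12 - 1*79)) = -24*(((-18 - 12*5 + 6*5²)/((2*(-2)²)) + 70/(-53)) + (12 - 1*79)) = -24*(((-18 - 60 + 6*25)/((2*4)) + 70*(-1/53)) + (12 - 79)) = -24*(((-18 - 60 + 150)/8 - 70/53) - 67) = -24*((72*(⅛) - 70/53) - 67) = -24*((9 - 70/53) - 67) = -24*(407/53 - 67) = -24*(-3144/53) = 75456/53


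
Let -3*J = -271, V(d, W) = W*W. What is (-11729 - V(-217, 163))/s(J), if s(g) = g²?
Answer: -344682/73441 ≈ -4.6933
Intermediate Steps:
V(d, W) = W²
J = 271/3 (J = -⅓*(-271) = 271/3 ≈ 90.333)
(-11729 - V(-217, 163))/s(J) = (-11729 - 1*163²)/((271/3)²) = (-11729 - 1*26569)/(73441/9) = (-11729 - 26569)*(9/73441) = -38298*9/73441 = -344682/73441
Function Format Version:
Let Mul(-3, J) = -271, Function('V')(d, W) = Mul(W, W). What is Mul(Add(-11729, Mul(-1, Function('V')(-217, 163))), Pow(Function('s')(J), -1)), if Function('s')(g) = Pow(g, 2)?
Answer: Rational(-344682, 73441) ≈ -4.6933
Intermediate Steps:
Function('V')(d, W) = Pow(W, 2)
J = Rational(271, 3) (J = Mul(Rational(-1, 3), -271) = Rational(271, 3) ≈ 90.333)
Mul(Add(-11729, Mul(-1, Function('V')(-217, 163))), Pow(Function('s')(J), -1)) = Mul(Add(-11729, Mul(-1, Pow(163, 2))), Pow(Pow(Rational(271, 3), 2), -1)) = Mul(Add(-11729, Mul(-1, 26569)), Pow(Rational(73441, 9), -1)) = Mul(Add(-11729, -26569), Rational(9, 73441)) = Mul(-38298, Rational(9, 73441)) = Rational(-344682, 73441)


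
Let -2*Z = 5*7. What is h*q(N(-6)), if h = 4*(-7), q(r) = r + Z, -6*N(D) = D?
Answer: 462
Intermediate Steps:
Z = -35/2 (Z = -5*7/2 = -½*35 = -35/2 ≈ -17.500)
N(D) = -D/6
q(r) = -35/2 + r (q(r) = r - 35/2 = -35/2 + r)
h = -28
h*q(N(-6)) = -28*(-35/2 - ⅙*(-6)) = -28*(-35/2 + 1) = -28*(-33/2) = 462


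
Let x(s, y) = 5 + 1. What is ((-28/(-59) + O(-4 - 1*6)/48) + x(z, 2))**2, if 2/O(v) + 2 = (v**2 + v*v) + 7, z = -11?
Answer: 3532516491001/84262478400 ≈ 41.923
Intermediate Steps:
O(v) = 2/(5 + 2*v**2) (O(v) = 2/(-2 + ((v**2 + v*v) + 7)) = 2/(-2 + ((v**2 + v**2) + 7)) = 2/(-2 + (2*v**2 + 7)) = 2/(-2 + (7 + 2*v**2)) = 2/(5 + 2*v**2))
x(s, y) = 6
((-28/(-59) + O(-4 - 1*6)/48) + x(z, 2))**2 = ((-28/(-59) + (2/(5 + 2*(-4 - 1*6)**2))/48) + 6)**2 = ((-28*(-1/59) + (2/(5 + 2*(-4 - 6)**2))*(1/48)) + 6)**2 = ((28/59 + (2/(5 + 2*(-10)**2))*(1/48)) + 6)**2 = ((28/59 + (2/(5 + 2*100))*(1/48)) + 6)**2 = ((28/59 + (2/(5 + 200))*(1/48)) + 6)**2 = ((28/59 + (2/205)*(1/48)) + 6)**2 = ((28/59 + 1/4920) + 6)**2 = (137819/290280 + 6)**2 = (1879499/290280)**2 = 3532516491001/84262478400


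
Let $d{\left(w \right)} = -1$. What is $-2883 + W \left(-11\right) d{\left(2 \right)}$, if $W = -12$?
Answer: $-3015$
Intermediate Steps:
$-2883 + W \left(-11\right) d{\left(2 \right)} = -2883 + \left(-12\right) \left(-11\right) \left(-1\right) = -2883 + 132 \left(-1\right) = -2883 - 132 = -3015$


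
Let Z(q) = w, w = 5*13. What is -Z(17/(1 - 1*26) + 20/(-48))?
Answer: -65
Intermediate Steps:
w = 65
Z(q) = 65
-Z(17/(1 - 1*26) + 20/(-48)) = -1*65 = -65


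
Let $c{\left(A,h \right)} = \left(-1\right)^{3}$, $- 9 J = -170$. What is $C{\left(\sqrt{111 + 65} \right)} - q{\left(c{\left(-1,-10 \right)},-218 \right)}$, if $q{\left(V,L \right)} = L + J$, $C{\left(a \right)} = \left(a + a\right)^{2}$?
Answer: $\frac{8128}{9} \approx 903.11$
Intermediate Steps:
$C{\left(a \right)} = 4 a^{2}$ ($C{\left(a \right)} = \left(2 a\right)^{2} = 4 a^{2}$)
$J = \frac{170}{9}$ ($J = \left(- \frac{1}{9}\right) \left(-170\right) = \frac{170}{9} \approx 18.889$)
$c{\left(A,h \right)} = -1$
$q{\left(V,L \right)} = \frac{170}{9} + L$ ($q{\left(V,L \right)} = L + \frac{170}{9} = \frac{170}{9} + L$)
$C{\left(\sqrt{111 + 65} \right)} - q{\left(c{\left(-1,-10 \right)},-218 \right)} = 4 \left(\sqrt{111 + 65}\right)^{2} - \left(\frac{170}{9} - 218\right) = 4 \left(\sqrt{176}\right)^{2} - - \frac{1792}{9} = 4 \left(4 \sqrt{11}\right)^{2} + \frac{1792}{9} = 4 \cdot 176 + \frac{1792}{9} = 704 + \frac{1792}{9} = \frac{8128}{9}$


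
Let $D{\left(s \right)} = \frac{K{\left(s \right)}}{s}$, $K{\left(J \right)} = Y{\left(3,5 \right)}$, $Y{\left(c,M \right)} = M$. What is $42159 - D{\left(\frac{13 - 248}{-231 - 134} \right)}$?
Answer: $\frac{1981108}{47} \approx 42151.0$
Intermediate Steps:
$K{\left(J \right)} = 5$
$D{\left(s \right)} = \frac{5}{s}$
$42159 - D{\left(\frac{13 - 248}{-231 - 134} \right)} = 42159 - \frac{5}{\left(13 - 248\right) \frac{1}{-231 - 134}} = 42159 - \frac{5}{\left(-235\right) \frac{1}{-365}} = 42159 - \frac{5}{\left(-235\right) \left(- \frac{1}{365}\right)} = 42159 - \frac{5}{\frac{47}{73}} = 42159 - 5 \cdot \frac{73}{47} = 42159 - \frac{365}{47} = \frac{1981108}{47}$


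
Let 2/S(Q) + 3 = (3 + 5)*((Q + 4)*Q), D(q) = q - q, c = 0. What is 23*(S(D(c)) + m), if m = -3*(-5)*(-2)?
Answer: -2116/3 ≈ -705.33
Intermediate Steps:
D(q) = 0
S(Q) = 2/(-3 + 8*Q*(4 + Q)) (S(Q) = 2/(-3 + (3 + 5)*((Q + 4)*Q)) = 2/(-3 + 8*((4 + Q)*Q)) = 2/(-3 + 8*(Q*(4 + Q))) = 2/(-3 + 8*Q*(4 + Q)))
m = -30 (m = 15*(-2) = -30)
23*(S(D(c)) + m) = 23*(2/(-3 + 8*0² + 32*0) - 30) = 23*(2/(-3 + 8*0 + 0) - 30) = 23*(2/(-3 + 0 + 0) - 30) = 23*(2/(-3) - 30) = 23*(2*(-⅓) - 30) = 23*(-⅔ - 30) = 23*(-92/3) = -2116/3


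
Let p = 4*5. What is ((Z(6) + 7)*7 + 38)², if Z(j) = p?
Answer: 51529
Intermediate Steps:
p = 20
Z(j) = 20
((Z(6) + 7)*7 + 38)² = ((20 + 7)*7 + 38)² = (27*7 + 38)² = (189 + 38)² = 227² = 51529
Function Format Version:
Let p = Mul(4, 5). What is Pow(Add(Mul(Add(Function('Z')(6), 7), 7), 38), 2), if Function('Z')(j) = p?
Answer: 51529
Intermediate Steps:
p = 20
Function('Z')(j) = 20
Pow(Add(Mul(Add(Function('Z')(6), 7), 7), 38), 2) = Pow(Add(Mul(Add(20, 7), 7), 38), 2) = Pow(Add(Mul(27, 7), 38), 2) = Pow(Add(189, 38), 2) = Pow(227, 2) = 51529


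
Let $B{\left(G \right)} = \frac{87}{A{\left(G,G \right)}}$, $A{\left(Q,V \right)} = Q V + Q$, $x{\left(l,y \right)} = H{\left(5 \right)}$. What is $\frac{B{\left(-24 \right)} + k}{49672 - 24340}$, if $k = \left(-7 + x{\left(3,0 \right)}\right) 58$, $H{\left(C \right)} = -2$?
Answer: $- \frac{96019}{4661088} \approx -0.0206$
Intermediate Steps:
$x{\left(l,y \right)} = -2$
$k = -522$ ($k = \left(-7 - 2\right) 58 = \left(-9\right) 58 = -522$)
$A{\left(Q,V \right)} = Q + Q V$
$B{\left(G \right)} = \frac{87}{G \left(1 + G\right)}$
$\frac{B{\left(-24 \right)} + k}{49672 - 24340} = \frac{\frac{87}{\left(-24\right) \left(1 - 24\right)} - 522}{49672 - 24340} = \frac{87 \left(- \frac{1}{24}\right) \frac{1}{-23} - 522}{25332} = \left(87 \left(- \frac{1}{24}\right) \left(- \frac{1}{23}\right) - 522\right) \frac{1}{25332} = \left(\frac{29}{184} - 522\right) \frac{1}{25332} = \left(- \frac{96019}{184}\right) \frac{1}{25332} = - \frac{96019}{4661088}$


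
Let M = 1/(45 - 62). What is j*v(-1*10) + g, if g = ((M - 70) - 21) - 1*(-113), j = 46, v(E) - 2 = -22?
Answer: -15267/17 ≈ -898.06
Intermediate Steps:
M = -1/17 (M = 1/(-17) = -1/17 ≈ -0.058824)
v(E) = -20 (v(E) = 2 - 22 = -20)
g = 373/17 (g = ((-1/17 - 70) - 21) - 1*(-113) = (-1191/17 - 21) + 113 = -1548/17 + 113 = 373/17 ≈ 21.941)
j*v(-1*10) + g = 46*(-20) + 373/17 = -920 + 373/17 = -15267/17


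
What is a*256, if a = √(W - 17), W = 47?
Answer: 256*√30 ≈ 1402.2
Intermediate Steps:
a = √30 (a = √(47 - 17) = √30 ≈ 5.4772)
a*256 = √30*256 = 256*√30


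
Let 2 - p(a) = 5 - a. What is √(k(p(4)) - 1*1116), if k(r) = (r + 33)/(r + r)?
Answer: I*√1099 ≈ 33.151*I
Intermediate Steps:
p(a) = -3 + a (p(a) = 2 - (5 - a) = 2 + (-5 + a) = -3 + a)
k(r) = (33 + r)/(2*r) (k(r) = (33 + r)/((2*r)) = (33 + r)*(1/(2*r)) = (33 + r)/(2*r))
√(k(p(4)) - 1*1116) = √((33 + (-3 + 4))/(2*(-3 + 4)) - 1*1116) = √((½)*(33 + 1)/1 - 1116) = √((½)*1*34 - 1116) = √(17 - 1116) = √(-1099) = I*√1099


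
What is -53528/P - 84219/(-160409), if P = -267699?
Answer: 31131715033/42941328891 ≈ 0.72498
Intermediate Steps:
-53528/P - 84219/(-160409) = -53528/(-267699) - 84219/(-160409) = -53528*(-1/267699) - 84219*(-1/160409) = 53528/267699 + 84219/160409 = 31131715033/42941328891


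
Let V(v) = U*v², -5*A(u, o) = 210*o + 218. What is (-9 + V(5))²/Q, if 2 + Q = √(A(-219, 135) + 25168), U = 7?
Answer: 68890/24313 + 41334*√13510/24313 ≈ 200.44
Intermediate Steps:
A(u, o) = -218/5 - 42*o (A(u, o) = -(210*o + 218)/5 = -(218 + 210*o)/5 = -218/5 - 42*o)
V(v) = 7*v²
Q = -2 + 6*√13510/5 (Q = -2 + √((-218/5 - 42*135) + 25168) = -2 + √((-218/5 - 5670) + 25168) = -2 + √(-28568/5 + 25168) = -2 + √(97272/5) = -2 + 6*√13510/5 ≈ 137.48)
(-9 + V(5))²/Q = (-9 + 7*5²)²/(-2 + 6*√13510/5) = (-9 + 7*25)²/(-2 + 6*√13510/5) = (-9 + 175)²/(-2 + 6*√13510/5) = 166²/(-2 + 6*√13510/5) = 27556/(-2 + 6*√13510/5)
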